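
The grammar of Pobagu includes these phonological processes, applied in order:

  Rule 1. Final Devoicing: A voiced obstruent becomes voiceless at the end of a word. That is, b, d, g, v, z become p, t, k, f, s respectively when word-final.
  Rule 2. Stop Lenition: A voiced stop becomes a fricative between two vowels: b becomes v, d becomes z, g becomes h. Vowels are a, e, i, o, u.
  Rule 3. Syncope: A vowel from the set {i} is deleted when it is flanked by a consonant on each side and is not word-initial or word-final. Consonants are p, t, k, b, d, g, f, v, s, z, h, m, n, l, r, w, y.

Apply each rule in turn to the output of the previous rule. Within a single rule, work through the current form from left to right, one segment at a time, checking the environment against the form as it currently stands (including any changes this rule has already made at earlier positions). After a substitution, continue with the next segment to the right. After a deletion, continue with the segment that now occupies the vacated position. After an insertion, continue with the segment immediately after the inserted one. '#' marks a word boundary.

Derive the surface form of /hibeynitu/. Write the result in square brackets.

Rule 1 Final Devoicing: no change — [hibeynitu]
Rule 2 Stop Lenition: [hibeynitu] → [hiveynitu]
Rule 3 Syncope: [hiveynitu] → [hveyntu]

[hveyntu]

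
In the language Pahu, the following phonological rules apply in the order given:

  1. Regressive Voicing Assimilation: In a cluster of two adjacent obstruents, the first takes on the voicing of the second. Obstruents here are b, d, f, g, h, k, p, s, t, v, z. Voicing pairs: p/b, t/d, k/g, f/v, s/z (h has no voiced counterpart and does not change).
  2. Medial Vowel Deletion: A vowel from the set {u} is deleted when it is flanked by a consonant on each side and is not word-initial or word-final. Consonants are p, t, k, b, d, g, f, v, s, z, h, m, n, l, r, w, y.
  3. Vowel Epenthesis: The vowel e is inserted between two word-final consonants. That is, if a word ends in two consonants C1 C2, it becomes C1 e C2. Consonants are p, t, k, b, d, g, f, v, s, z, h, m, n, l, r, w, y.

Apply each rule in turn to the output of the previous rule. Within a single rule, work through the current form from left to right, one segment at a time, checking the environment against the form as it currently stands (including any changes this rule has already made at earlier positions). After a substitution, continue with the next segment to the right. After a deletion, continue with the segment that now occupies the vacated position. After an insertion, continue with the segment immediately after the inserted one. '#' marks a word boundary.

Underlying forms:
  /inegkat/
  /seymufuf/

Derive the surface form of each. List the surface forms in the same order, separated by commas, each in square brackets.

/inegkat/:
  1 Regressive Voicing Assimilation: [inegkat] → [inekkat]
  2 Medial Vowel Deletion: no change — [inekkat]
  3 Vowel Epenthesis: no change — [inekkat]
/seymufuf/:
  1 Regressive Voicing Assimilation: no change — [seymufuf]
  2 Medial Vowel Deletion: [seymufuf] → [seymff]
  3 Vowel Epenthesis: [seymff] → [seymfef]

[inekkat], [seymfef]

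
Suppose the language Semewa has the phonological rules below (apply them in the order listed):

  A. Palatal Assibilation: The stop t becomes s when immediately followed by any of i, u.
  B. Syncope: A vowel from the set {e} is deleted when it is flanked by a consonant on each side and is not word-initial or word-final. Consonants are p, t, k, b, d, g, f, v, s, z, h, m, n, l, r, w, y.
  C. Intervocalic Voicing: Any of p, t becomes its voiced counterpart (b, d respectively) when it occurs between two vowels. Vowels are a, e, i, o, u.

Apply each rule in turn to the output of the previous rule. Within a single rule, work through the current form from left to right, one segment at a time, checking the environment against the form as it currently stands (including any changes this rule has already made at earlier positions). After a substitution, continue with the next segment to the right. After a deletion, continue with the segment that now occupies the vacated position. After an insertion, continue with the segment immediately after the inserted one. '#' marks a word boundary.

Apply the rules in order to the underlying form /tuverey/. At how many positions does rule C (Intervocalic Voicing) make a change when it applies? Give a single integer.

0

A Palatal Assibilation: [tuverey] → [suverey]
B Syncope: [suverey] → [suvry]
C Intervocalic Voicing: no change — [suvry]
Rule C changed 0 position(s).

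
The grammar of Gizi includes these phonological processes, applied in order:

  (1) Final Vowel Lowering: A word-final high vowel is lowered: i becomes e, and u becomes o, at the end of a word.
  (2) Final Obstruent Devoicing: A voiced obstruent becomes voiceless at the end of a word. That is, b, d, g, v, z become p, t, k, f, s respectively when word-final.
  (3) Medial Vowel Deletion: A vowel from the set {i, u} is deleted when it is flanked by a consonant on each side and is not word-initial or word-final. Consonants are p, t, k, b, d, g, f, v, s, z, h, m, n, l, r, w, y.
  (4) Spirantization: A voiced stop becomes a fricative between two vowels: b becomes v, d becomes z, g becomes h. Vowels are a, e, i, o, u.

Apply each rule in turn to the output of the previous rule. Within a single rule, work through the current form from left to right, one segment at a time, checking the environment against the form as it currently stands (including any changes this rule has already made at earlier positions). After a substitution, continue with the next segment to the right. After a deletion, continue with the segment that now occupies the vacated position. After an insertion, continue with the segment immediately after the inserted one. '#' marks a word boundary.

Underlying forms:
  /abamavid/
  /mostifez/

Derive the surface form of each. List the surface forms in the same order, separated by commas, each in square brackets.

[avamavt], [mostfes]

/abamavid/:
  (1) Final Vowel Lowering: no change — [abamavid]
  (2) Final Obstruent Devoicing: [abamavid] → [abamavit]
  (3) Medial Vowel Deletion: [abamavit] → [abamavt]
  (4) Spirantization: [abamavt] → [avamavt]
/mostifez/:
  (1) Final Vowel Lowering: no change — [mostifez]
  (2) Final Obstruent Devoicing: [mostifez] → [mostifes]
  (3) Medial Vowel Deletion: [mostifes] → [mostfes]
  (4) Spirantization: no change — [mostfes]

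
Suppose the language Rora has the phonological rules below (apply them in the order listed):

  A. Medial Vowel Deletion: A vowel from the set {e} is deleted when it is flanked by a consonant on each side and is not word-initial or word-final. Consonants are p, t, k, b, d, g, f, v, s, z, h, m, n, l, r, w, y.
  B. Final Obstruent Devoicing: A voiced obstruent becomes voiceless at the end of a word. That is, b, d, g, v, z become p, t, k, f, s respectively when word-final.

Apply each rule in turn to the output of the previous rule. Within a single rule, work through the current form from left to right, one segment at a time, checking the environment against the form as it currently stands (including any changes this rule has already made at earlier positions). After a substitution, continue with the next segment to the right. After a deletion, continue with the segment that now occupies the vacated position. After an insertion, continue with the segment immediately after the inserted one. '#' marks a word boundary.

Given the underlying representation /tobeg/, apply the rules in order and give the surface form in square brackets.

A Medial Vowel Deletion: [tobeg] → [tobg]
B Final Obstruent Devoicing: [tobg] → [tobk]

[tobk]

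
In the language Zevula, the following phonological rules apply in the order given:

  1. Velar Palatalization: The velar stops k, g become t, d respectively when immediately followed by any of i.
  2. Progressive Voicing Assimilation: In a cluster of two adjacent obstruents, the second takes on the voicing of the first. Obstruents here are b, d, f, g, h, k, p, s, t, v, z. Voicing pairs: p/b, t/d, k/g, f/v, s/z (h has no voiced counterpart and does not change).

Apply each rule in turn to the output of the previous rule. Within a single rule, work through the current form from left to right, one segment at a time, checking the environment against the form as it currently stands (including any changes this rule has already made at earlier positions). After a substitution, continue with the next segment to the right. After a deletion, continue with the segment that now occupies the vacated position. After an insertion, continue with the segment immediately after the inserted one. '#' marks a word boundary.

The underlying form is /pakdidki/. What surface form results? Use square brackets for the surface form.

[paktiddi]

1 Velar Palatalization: [pakdidki] → [pakdidti]
2 Progressive Voicing Assimilation: [pakdidti] → [paktiddi]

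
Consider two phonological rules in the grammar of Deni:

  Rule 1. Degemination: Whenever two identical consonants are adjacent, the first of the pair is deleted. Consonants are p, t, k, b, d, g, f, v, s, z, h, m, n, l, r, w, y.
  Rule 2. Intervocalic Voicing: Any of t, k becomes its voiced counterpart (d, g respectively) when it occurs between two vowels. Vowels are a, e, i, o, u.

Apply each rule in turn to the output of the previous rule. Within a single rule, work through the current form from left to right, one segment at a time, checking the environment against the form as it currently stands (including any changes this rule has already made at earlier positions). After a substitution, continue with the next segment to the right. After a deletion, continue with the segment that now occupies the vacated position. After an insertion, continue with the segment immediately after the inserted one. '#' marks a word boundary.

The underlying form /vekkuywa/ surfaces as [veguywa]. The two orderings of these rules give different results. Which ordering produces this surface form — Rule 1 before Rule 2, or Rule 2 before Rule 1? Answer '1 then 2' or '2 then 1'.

Order 1 then 2:
  1 Degemination: [vekkuywa] → [vekuywa]
  2 Intervocalic Voicing: [vekuywa] → [veguywa]
  result: [veguywa]
Order 2 then 1:
  2 Intervocalic Voicing: no change — [vekkuywa]
  1 Degemination: [vekkuywa] → [vekuywa]
  result: [vekuywa]

1 then 2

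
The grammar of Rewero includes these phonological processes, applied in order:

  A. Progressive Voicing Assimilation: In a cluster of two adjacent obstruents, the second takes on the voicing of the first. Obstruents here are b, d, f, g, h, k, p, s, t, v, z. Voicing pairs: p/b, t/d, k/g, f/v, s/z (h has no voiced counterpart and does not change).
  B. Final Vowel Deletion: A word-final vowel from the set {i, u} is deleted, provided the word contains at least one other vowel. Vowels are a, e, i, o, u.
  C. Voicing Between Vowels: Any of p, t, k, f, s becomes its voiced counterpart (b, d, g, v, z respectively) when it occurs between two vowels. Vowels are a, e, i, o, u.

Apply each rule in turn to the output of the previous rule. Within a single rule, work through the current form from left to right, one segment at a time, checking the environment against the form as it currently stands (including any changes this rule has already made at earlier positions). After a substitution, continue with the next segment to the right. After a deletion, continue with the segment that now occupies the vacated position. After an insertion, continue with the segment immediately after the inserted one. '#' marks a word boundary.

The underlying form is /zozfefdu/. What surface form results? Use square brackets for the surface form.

A Progressive Voicing Assimilation: [zozfefdu] → [zozveftu]
B Final Vowel Deletion: [zozveftu] → [zozveft]
C Voicing Between Vowels: no change — [zozveft]

[zozveft]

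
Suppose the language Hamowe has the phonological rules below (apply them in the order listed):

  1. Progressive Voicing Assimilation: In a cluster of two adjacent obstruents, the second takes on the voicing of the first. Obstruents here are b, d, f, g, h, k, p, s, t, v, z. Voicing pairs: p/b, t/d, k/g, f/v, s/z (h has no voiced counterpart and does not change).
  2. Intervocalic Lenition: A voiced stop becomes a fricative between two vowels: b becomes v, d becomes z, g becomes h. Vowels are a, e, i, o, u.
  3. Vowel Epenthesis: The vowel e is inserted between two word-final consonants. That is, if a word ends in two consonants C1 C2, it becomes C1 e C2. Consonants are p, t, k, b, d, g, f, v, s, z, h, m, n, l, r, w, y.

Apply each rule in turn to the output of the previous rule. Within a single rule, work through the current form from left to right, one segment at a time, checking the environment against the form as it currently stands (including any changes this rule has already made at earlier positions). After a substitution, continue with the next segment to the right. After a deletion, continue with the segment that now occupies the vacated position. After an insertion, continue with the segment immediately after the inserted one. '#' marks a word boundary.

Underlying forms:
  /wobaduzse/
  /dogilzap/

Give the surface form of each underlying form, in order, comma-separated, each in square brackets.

/wobaduzse/:
  1 Progressive Voicing Assimilation: [wobaduzse] → [wobaduzze]
  2 Intervocalic Lenition: [wobaduzze] → [wovazuzze]
  3 Vowel Epenthesis: no change — [wovazuzze]
/dogilzap/:
  1 Progressive Voicing Assimilation: no change — [dogilzap]
  2 Intervocalic Lenition: [dogilzap] → [dohilzap]
  3 Vowel Epenthesis: no change — [dohilzap]

[wovazuzze], [dohilzap]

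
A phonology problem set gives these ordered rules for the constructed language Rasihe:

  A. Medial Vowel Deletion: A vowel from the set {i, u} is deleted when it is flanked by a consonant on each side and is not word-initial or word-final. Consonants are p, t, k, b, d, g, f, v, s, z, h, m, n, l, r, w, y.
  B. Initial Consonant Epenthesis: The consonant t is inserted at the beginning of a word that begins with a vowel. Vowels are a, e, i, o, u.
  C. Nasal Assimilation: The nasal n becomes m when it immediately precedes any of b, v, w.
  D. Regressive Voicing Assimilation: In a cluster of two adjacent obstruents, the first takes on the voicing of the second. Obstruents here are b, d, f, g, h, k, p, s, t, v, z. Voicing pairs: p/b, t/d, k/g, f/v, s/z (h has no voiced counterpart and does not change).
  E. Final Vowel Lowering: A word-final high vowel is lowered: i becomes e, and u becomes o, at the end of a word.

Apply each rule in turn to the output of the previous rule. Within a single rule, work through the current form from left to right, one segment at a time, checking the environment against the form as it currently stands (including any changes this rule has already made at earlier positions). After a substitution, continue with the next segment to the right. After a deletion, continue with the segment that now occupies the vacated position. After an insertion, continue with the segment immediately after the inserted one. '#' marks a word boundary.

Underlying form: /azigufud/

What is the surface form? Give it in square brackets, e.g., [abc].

[tazkvd]

A Medial Vowel Deletion: [azigufud] → [azgfd]
B Initial Consonant Epenthesis: [azgfd] → [tazgfd]
C Nasal Assimilation: no change — [tazgfd]
D Regressive Voicing Assimilation: [tazgfd] → [tazkvd]
E Final Vowel Lowering: no change — [tazkvd]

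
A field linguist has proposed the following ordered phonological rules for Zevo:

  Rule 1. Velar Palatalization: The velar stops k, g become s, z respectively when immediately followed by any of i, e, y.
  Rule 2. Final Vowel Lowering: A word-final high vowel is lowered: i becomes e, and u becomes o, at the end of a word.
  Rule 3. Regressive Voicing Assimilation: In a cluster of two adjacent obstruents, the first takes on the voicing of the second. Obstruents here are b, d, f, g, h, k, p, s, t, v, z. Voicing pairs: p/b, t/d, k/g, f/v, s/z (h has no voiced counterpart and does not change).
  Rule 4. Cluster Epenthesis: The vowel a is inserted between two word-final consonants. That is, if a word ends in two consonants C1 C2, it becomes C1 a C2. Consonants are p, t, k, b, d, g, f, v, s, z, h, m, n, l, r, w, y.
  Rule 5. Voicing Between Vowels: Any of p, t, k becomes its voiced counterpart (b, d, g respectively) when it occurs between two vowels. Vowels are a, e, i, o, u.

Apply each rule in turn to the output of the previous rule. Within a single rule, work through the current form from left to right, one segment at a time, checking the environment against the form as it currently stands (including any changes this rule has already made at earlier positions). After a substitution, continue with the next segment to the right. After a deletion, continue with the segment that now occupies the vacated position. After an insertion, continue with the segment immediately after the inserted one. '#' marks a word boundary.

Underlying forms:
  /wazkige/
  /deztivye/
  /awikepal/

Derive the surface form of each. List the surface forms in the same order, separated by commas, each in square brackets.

[wassize], [destivye], [awisebal]

/wazkige/:
  Rule 1 Velar Palatalization: [wazkige] → [wazsize]
  Rule 2 Final Vowel Lowering: no change — [wazsize]
  Rule 3 Regressive Voicing Assimilation: [wazsize] → [wassize]
  Rule 4 Cluster Epenthesis: no change — [wassize]
  Rule 5 Voicing Between Vowels: no change — [wassize]
/deztivye/:
  Rule 1 Velar Palatalization: no change — [deztivye]
  Rule 2 Final Vowel Lowering: no change — [deztivye]
  Rule 3 Regressive Voicing Assimilation: [deztivye] → [destivye]
  Rule 4 Cluster Epenthesis: no change — [destivye]
  Rule 5 Voicing Between Vowels: no change — [destivye]
/awikepal/:
  Rule 1 Velar Palatalization: [awikepal] → [awisepal]
  Rule 2 Final Vowel Lowering: no change — [awisepal]
  Rule 3 Regressive Voicing Assimilation: no change — [awisepal]
  Rule 4 Cluster Epenthesis: no change — [awisepal]
  Rule 5 Voicing Between Vowels: [awisepal] → [awisebal]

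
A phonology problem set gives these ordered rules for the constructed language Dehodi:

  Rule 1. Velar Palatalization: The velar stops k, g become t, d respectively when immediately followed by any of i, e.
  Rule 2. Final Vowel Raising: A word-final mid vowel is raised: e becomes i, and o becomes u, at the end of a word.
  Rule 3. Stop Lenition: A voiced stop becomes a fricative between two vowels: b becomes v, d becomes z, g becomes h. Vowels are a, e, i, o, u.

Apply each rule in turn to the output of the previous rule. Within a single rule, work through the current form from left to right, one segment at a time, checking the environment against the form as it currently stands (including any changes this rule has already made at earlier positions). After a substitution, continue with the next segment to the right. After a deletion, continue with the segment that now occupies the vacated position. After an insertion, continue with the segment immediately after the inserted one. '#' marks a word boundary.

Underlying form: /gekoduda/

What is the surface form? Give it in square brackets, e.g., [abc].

[dekozuza]

Rule 1 Velar Palatalization: [gekoduda] → [dekoduda]
Rule 2 Final Vowel Raising: no change — [dekoduda]
Rule 3 Stop Lenition: [dekoduda] → [dekozuza]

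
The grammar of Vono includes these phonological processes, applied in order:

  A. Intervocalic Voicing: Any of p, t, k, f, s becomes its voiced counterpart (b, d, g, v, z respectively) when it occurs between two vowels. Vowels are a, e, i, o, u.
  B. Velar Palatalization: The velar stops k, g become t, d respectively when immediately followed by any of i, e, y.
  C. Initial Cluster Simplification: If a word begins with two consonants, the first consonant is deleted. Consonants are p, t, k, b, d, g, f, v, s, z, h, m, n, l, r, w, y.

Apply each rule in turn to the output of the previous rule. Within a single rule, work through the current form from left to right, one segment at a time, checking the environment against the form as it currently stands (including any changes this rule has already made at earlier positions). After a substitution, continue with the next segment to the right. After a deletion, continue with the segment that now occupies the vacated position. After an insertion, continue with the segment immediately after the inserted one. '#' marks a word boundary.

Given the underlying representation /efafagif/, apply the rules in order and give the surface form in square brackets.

A Intervocalic Voicing: [efafagif] → [evavagif]
B Velar Palatalization: [evavagif] → [evavadif]
C Initial Cluster Simplification: no change — [evavadif]

[evavadif]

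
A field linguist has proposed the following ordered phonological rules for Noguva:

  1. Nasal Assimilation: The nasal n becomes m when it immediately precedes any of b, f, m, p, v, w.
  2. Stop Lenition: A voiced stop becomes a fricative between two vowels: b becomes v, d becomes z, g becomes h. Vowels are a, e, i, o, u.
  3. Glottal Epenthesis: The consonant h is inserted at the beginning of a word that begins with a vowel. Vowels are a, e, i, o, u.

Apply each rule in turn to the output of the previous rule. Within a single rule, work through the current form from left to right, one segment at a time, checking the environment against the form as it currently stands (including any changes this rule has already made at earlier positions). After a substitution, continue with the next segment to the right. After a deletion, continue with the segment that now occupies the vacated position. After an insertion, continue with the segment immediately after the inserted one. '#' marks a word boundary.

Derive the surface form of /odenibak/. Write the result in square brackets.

1 Nasal Assimilation: no change — [odenibak]
2 Stop Lenition: [odenibak] → [ozenivak]
3 Glottal Epenthesis: [ozenivak] → [hozenivak]

[hozenivak]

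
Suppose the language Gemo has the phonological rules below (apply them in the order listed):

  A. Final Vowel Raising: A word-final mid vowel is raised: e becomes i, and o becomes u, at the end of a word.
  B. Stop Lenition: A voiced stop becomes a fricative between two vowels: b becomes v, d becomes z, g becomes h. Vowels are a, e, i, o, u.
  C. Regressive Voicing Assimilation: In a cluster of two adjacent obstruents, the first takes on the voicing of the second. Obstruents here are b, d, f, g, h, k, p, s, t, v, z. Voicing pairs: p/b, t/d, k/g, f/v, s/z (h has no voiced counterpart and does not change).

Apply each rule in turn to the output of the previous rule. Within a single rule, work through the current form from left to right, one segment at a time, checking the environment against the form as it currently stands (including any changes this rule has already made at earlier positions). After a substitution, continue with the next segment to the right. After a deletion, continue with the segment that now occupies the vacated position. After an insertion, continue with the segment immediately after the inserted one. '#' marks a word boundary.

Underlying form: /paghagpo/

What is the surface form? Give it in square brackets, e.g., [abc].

A Final Vowel Raising: [paghagpo] → [paghagpu]
B Stop Lenition: no change — [paghagpu]
C Regressive Voicing Assimilation: [paghagpu] → [pakhakpu]

[pakhakpu]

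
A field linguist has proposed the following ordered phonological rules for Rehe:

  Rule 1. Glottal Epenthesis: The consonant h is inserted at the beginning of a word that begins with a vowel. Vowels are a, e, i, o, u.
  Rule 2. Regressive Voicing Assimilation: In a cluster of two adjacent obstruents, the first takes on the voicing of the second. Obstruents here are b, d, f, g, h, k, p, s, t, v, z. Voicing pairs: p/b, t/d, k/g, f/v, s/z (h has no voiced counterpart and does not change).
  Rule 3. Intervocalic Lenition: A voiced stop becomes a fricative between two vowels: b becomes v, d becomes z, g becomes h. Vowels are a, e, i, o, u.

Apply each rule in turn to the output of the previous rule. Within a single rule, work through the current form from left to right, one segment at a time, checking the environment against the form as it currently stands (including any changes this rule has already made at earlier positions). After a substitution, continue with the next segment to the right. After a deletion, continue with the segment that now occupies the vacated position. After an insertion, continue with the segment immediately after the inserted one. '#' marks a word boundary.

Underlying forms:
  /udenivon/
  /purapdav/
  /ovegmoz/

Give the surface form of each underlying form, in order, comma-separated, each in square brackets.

[huzenivon], [purabdav], [hovegmoz]

/udenivon/:
  Rule 1 Glottal Epenthesis: [udenivon] → [hudenivon]
  Rule 2 Regressive Voicing Assimilation: no change — [hudenivon]
  Rule 3 Intervocalic Lenition: [hudenivon] → [huzenivon]
/purapdav/:
  Rule 1 Glottal Epenthesis: no change — [purapdav]
  Rule 2 Regressive Voicing Assimilation: [purapdav] → [purabdav]
  Rule 3 Intervocalic Lenition: no change — [purabdav]
/ovegmoz/:
  Rule 1 Glottal Epenthesis: [ovegmoz] → [hovegmoz]
  Rule 2 Regressive Voicing Assimilation: no change — [hovegmoz]
  Rule 3 Intervocalic Lenition: no change — [hovegmoz]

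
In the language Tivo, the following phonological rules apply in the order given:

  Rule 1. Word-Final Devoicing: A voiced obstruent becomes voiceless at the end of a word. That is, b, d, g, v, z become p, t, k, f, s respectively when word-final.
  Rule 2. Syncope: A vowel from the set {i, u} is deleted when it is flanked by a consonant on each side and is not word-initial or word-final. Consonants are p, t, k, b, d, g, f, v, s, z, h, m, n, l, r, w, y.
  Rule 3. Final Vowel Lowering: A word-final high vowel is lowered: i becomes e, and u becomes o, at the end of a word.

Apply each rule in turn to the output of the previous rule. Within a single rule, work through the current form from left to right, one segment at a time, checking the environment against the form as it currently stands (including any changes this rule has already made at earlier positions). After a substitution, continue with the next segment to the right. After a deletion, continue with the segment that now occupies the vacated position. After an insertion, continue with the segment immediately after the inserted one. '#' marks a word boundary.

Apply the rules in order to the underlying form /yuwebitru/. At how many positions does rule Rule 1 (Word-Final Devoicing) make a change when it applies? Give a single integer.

Rule 1 Word-Final Devoicing: no change — [yuwebitru]
Rule 2 Syncope: [yuwebitru] → [ywebtru]
Rule 3 Final Vowel Lowering: [ywebtru] → [ywebtro]
Rule Rule 1 changed 0 position(s).

0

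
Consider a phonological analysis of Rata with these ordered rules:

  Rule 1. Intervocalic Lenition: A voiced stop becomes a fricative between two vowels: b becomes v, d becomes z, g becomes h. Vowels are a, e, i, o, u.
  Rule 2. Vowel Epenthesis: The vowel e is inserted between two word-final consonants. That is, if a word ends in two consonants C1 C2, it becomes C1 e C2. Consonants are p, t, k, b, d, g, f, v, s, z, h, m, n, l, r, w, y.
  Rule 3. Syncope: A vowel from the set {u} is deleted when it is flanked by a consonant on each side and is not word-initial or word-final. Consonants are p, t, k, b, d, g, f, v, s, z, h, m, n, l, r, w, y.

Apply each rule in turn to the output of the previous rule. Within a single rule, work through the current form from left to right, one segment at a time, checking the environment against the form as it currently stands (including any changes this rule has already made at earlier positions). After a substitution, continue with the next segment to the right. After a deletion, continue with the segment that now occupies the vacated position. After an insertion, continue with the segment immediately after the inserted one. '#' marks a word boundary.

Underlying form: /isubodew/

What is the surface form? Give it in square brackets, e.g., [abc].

[isvozew]

Rule 1 Intervocalic Lenition: [isubodew] → [isuvozew]
Rule 2 Vowel Epenthesis: no change — [isuvozew]
Rule 3 Syncope: [isuvozew] → [isvozew]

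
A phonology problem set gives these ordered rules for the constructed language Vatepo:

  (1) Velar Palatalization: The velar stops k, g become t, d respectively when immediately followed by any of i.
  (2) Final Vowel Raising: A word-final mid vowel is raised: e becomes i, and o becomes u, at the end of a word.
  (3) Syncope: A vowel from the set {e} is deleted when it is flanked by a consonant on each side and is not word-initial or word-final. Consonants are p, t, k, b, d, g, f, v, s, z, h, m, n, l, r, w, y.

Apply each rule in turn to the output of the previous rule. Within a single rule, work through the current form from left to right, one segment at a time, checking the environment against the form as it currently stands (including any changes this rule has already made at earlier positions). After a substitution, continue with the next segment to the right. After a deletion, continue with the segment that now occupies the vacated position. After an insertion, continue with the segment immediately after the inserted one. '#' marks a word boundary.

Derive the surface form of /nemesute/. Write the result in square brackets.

[nmsuti]

(1) Velar Palatalization: no change — [nemesute]
(2) Final Vowel Raising: [nemesute] → [nemesuti]
(3) Syncope: [nemesuti] → [nmsuti]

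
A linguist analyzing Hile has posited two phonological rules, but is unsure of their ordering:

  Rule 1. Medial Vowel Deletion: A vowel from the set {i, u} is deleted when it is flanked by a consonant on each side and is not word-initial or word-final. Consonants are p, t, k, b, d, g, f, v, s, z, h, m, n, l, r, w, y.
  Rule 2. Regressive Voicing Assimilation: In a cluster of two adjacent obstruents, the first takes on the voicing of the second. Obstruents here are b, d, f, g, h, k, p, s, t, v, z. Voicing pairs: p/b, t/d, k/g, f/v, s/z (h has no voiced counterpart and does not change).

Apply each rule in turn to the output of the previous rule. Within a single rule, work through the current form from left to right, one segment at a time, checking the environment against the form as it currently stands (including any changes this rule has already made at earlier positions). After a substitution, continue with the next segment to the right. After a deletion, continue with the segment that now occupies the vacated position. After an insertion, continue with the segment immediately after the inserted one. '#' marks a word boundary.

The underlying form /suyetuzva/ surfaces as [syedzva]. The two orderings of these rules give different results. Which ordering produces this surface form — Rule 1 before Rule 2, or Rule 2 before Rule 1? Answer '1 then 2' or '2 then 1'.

Order 1 then 2:
  1 Medial Vowel Deletion: [suyetuzva] → [syetzva]
  2 Regressive Voicing Assimilation: [syetzva] → [syedzva]
  result: [syedzva]
Order 2 then 1:
  2 Regressive Voicing Assimilation: no change — [suyetuzva]
  1 Medial Vowel Deletion: [suyetuzva] → [syetzva]
  result: [syetzva]

1 then 2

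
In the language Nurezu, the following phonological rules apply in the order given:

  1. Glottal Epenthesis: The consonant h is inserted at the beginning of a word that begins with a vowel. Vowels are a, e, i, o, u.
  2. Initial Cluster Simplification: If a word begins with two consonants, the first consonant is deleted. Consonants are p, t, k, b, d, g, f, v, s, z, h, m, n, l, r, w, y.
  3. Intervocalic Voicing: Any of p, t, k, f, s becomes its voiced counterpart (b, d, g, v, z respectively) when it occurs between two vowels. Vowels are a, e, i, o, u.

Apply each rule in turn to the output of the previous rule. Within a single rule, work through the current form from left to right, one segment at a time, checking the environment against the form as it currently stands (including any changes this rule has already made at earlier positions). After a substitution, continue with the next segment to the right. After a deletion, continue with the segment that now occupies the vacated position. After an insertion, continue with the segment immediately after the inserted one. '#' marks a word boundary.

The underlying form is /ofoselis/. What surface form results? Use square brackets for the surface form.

[hovozelis]

1 Glottal Epenthesis: [ofoselis] → [hofoselis]
2 Initial Cluster Simplification: no change — [hofoselis]
3 Intervocalic Voicing: [hofoselis] → [hovozelis]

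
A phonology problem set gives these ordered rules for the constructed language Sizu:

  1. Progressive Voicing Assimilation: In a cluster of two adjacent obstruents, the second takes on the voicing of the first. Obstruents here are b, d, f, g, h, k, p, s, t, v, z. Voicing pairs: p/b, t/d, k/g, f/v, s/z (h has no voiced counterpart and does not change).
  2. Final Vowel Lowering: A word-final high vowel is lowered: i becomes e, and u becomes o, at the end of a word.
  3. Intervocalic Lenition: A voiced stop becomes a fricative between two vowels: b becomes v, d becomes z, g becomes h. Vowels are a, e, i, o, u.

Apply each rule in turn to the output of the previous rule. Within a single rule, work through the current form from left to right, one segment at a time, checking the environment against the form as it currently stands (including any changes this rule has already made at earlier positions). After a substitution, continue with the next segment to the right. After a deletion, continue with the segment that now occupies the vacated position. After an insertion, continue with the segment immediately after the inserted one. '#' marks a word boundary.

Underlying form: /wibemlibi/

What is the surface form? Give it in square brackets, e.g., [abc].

1 Progressive Voicing Assimilation: no change — [wibemlibi]
2 Final Vowel Lowering: [wibemlibi] → [wibemlibe]
3 Intervocalic Lenition: [wibemlibe] → [wivemlive]

[wivemlive]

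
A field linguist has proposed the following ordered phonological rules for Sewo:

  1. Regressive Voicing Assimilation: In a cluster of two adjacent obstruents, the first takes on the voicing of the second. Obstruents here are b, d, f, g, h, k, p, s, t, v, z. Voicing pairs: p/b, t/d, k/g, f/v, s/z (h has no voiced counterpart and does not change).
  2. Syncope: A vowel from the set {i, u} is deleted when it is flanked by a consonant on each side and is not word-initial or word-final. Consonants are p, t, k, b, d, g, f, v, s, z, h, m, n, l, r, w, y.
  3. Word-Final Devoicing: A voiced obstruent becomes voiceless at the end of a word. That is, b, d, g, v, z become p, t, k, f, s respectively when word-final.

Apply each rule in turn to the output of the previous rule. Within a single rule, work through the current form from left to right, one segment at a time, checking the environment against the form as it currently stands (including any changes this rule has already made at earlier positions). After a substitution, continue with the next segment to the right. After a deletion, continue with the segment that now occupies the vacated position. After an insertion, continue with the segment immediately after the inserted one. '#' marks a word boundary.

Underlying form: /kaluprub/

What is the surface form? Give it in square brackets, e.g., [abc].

[kalprp]

1 Regressive Voicing Assimilation: no change — [kaluprub]
2 Syncope: [kaluprub] → [kalprb]
3 Word-Final Devoicing: [kalprb] → [kalprp]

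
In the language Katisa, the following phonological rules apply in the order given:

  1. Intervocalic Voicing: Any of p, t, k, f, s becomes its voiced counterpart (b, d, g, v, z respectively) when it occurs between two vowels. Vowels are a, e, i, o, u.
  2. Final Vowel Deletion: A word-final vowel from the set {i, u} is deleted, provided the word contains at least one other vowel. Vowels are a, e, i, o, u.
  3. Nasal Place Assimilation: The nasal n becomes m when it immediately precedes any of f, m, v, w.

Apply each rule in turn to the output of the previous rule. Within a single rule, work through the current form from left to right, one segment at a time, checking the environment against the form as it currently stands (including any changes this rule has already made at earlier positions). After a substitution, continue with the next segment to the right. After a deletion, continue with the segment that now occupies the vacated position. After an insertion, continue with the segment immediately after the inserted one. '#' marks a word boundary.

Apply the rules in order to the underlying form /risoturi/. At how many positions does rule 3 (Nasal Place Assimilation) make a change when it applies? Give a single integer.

0

1 Intervocalic Voicing: [risoturi] → [rizoduri]
2 Final Vowel Deletion: [rizoduri] → [rizodur]
3 Nasal Place Assimilation: no change — [rizodur]
Rule 3 changed 0 position(s).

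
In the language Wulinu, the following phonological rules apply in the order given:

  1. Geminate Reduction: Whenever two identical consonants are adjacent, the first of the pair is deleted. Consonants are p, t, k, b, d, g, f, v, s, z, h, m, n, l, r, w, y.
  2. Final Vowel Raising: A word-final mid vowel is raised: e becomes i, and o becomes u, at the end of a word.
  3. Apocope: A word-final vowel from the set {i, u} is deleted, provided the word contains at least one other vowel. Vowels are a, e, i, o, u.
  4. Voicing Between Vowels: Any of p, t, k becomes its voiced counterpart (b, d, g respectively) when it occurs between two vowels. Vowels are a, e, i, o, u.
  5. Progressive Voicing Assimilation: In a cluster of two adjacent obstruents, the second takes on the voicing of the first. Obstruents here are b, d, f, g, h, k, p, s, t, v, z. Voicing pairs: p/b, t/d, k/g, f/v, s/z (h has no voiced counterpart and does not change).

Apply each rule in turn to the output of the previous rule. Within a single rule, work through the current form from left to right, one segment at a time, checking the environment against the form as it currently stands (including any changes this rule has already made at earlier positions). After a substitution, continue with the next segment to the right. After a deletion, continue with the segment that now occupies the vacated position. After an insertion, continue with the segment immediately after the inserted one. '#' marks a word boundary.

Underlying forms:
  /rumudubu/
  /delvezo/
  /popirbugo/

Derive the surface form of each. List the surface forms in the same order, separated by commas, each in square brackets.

[rumudub], [delvez], [pobirbug]

/rumudubu/:
  1 Geminate Reduction: no change — [rumudubu]
  2 Final Vowel Raising: no change — [rumudubu]
  3 Apocope: [rumudubu] → [rumudub]
  4 Voicing Between Vowels: no change — [rumudub]
  5 Progressive Voicing Assimilation: no change — [rumudub]
/delvezo/:
  1 Geminate Reduction: no change — [delvezo]
  2 Final Vowel Raising: [delvezo] → [delvezu]
  3 Apocope: [delvezu] → [delvez]
  4 Voicing Between Vowels: no change — [delvez]
  5 Progressive Voicing Assimilation: no change — [delvez]
/popirbugo/:
  1 Geminate Reduction: no change — [popirbugo]
  2 Final Vowel Raising: [popirbugo] → [popirbugu]
  3 Apocope: [popirbugu] → [popirbug]
  4 Voicing Between Vowels: [popirbug] → [pobirbug]
  5 Progressive Voicing Assimilation: no change — [pobirbug]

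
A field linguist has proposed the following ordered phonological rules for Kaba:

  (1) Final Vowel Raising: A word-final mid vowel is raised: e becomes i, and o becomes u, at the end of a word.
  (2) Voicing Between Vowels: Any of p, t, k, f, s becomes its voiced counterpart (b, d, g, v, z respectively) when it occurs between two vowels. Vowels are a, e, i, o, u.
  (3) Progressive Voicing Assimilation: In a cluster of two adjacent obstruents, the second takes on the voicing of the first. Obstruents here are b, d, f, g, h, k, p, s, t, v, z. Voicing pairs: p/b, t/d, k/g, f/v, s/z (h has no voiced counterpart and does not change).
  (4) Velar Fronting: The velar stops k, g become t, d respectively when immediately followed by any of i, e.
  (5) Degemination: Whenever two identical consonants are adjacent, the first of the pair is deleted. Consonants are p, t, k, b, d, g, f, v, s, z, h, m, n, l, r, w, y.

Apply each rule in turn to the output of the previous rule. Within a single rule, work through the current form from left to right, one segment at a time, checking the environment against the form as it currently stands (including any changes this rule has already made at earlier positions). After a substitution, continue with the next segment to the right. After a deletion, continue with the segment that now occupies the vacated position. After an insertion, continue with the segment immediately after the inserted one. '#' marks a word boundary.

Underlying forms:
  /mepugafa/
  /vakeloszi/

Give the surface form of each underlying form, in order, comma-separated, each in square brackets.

/mepugafa/:
  (1) Final Vowel Raising: no change — [mepugafa]
  (2) Voicing Between Vowels: [mepugafa] → [mebugava]
  (3) Progressive Voicing Assimilation: no change — [mebugava]
  (4) Velar Fronting: no change — [mebugava]
  (5) Degemination: no change — [mebugava]
/vakeloszi/:
  (1) Final Vowel Raising: no change — [vakeloszi]
  (2) Voicing Between Vowels: [vakeloszi] → [vageloszi]
  (3) Progressive Voicing Assimilation: [vageloszi] → [vagelossi]
  (4) Velar Fronting: [vagelossi] → [vadelossi]
  (5) Degemination: [vadelossi] → [vadelosi]

[mebugava], [vadelosi]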